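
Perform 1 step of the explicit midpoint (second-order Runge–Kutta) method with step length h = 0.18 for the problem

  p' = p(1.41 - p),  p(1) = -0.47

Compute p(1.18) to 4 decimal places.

-0.6638

Midpoint: k1 = f(s_n, p_n); k2 = f(s_n + h/2, p_n + (h/2)·k1); p_{n+1} = p_n + h·k2.
s=1.000000, p=-0.470000:
  k1 = f(1.000000, -0.470000) = -0.883600
  k2 = f(1.090000, -0.549524) = -1.076805
  p ← -0.470000 + 0.18·(-1.076805) = -0.663825
p(1.18) ≈ -0.6638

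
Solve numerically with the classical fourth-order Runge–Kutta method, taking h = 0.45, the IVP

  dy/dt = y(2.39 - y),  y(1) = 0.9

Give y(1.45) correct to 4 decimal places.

1.5269

RK4: k1 = f(t_n, y_n); k2 = f(t_n + h/2, y_n + (h/2)·k1); k3 = f(t_n + h/2, y_n + (h/2)·k2); k4 = f(t_n + h, y_n + h·k3); y_{n+1} = y_n + (h/6)·(k1 + 2k2 + 2k3 + k4).
t=1.000000, y=0.900000:
  k1 = f(1.000000, 0.900000) = 1.341000
  k2 = f(1.225000, 1.201725) = 1.427980
  k3 = f(1.225000, 1.221295) = 1.427334
  k4 = f(1.450000, 1.542300) = 1.307408
  y ← 0.900000 + (0.45/6)·(k1 + 2k2 + 2k3 + k4) = 1.526928
y(1.45) ≈ 1.5269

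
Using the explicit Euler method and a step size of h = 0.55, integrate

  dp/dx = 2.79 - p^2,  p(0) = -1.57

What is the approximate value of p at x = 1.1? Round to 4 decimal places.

Euler: p_{n+1} = p_n + h·f(x_n, p_n).
x=0.000000, p=-1.570000: f=0.325100 → p ← -1.570000 + 0.55·0.325100 = -1.391195
x=0.550000, p=-1.391195: f=0.854576 → p ← -1.391195 + 0.55·0.854576 = -0.921178
p(1.1) ≈ -0.9212

-0.9212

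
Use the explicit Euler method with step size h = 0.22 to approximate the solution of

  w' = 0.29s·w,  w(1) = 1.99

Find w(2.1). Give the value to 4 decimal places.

3.0857

Euler: w_{n+1} = w_n + h·f(s_n, w_n).
s=1.000000, w=1.990000: f=0.577100 → w ← 1.990000 + 0.22·0.577100 = 2.116962
s=1.220000, w=2.116962: f=0.748981 → w ← 2.116962 + 0.22·0.748981 = 2.281738
s=1.440000, w=2.281738: f=0.952854 → w ← 2.281738 + 0.22·0.952854 = 2.491366
s=1.660000, w=2.491366: f=1.199343 → w ← 2.491366 + 0.22·1.199343 = 2.755221
s=1.880000, w=2.755221: f=1.502147 → w ← 2.755221 + 0.22·1.502147 = 3.085693
w(2.1) ≈ 3.0857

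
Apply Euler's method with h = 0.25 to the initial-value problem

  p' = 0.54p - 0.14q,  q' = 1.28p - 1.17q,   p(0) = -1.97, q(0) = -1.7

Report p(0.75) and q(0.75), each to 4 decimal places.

-2.6612, -2.1803

Euler on (p,q): p_{n+1} = p_n + h·p', q_{n+1} = q_n + h·q'.
0.000000: (-1.970000, -1.700000); f=(-0.825800, -0.532600) → (-2.176450, -1.833150)
0.250000: (-2.176450, -1.833150); f=(-0.918642, -0.641071) → (-2.406111, -1.993418)
0.500000: (-2.406111, -1.993418); f=(-1.020221, -0.747523) → (-2.661166, -2.180298)
(p(0.75), q(0.75)) ≈ (-2.6612, -2.1803)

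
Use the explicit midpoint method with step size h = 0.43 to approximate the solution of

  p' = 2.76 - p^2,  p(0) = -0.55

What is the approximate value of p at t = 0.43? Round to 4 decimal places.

Midpoint: k1 = f(t_n, p_n); k2 = f(t_n + h/2, p_n + (h/2)·k1); p_{n+1} = p_n + h·k2.
t=0.000000, p=-0.550000:
  k1 = f(0.000000, -0.550000) = 2.457500
  k2 = f(0.215000, -0.021638) = 2.759532
  p ← -0.550000 + 0.43·2.759532 = 0.636599
p(0.43) ≈ 0.6366

0.6366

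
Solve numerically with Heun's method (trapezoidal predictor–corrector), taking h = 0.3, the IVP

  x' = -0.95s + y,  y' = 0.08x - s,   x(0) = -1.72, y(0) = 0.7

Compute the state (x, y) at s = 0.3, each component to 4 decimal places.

Heun on (x,y): k1 = f(s_n, state_n); k2 = f(s_n + h, state_n + h·k1); state_{n+1} = state_n + (h/2)·(k1 + k2).
0.000000: (-1.720000, 0.700000)
  k1 = (0.700000, -0.137600)
  predictor → (-1.510000, 0.658720)
  k2 = (0.373720, -0.420800)
  → (-1.558942, 0.616240)
(x(0.3), y(0.3)) ≈ (-1.5589, 0.6162)

-1.5589, 0.6162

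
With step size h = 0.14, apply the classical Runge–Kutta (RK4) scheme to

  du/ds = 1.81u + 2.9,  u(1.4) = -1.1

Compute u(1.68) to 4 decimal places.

-0.7686

RK4: k1 = f(s_n, u_n); k2 = f(s_n + h/2, u_n + (h/2)·k1); k3 = f(s_n + h/2, u_n + (h/2)·k2); k4 = f(s_n + h, u_n + h·k3); u_{n+1} = u_n + (h/6)·(k1 + 2k2 + 2k3 + k4).
s=1.400000, u=-1.100000:
  k1 = f(1.400000, -1.100000) = 0.909000
  k2 = f(1.470000, -1.036370) = 1.024170
  k3 = f(1.470000, -1.028308) = 1.038762
  k4 = f(1.540000, -0.954573) = 1.172222
  u ← -1.100000 + (0.14/6)·(k1 + 2k2 + 2k3 + k4) = -0.955168
s=1.540000, u=-0.955168:
  k1 = f(1.540000, -0.955168) = 1.171146
  k2 = f(1.610000, -0.873188) = 1.319530
  k3 = f(1.610000, -0.862801) = 1.338330
  k4 = f(1.680000, -0.767802) = 1.510279
  u ← -0.955168 + (0.14/6)·(k1 + 2k2 + 2k3 + k4) = -0.768568
u(1.68) ≈ -0.7686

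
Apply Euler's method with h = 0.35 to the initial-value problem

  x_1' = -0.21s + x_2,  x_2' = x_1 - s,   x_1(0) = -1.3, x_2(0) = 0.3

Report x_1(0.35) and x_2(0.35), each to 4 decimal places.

-1.1950, -0.1550

Euler on (x_1,x_2): x_1_{n+1} = x_1_n + h·x_1', x_2_{n+1} = x_2_n + h·x_2'.
0.000000: (-1.300000, 0.300000); f=(0.300000, -1.300000) → (-1.195000, -0.155000)
(x_1(0.35), x_2(0.35)) ≈ (-1.1950, -0.1550)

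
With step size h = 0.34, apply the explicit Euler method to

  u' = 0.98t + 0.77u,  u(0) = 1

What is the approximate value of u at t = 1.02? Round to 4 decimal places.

2.3785

Euler: u_{n+1} = u_n + h·f(t_n, u_n).
t=0.000000, u=1.000000: f=0.770000 → u ← 1.000000 + 0.34·0.770000 = 1.261800
t=0.340000, u=1.261800: f=1.304786 → u ← 1.261800 + 0.34·1.304786 = 1.705427
t=0.680000, u=1.705427: f=1.979579 → u ← 1.705427 + 0.34·1.979579 = 2.378484
u(1.02) ≈ 2.3785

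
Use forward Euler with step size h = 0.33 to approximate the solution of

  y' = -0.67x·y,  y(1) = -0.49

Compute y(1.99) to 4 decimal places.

-0.1705

Euler: y_{n+1} = y_n + h·f(x_n, y_n).
x=1.000000, y=-0.490000: f=0.328300 → y ← -0.490000 + 0.33·0.328300 = -0.381661
x=1.330000, y=-0.381661: f=0.340098 → y ← -0.381661 + 0.33·0.340098 = -0.269429
x=1.660000, y=-0.269429: f=0.299659 → y ← -0.269429 + 0.33·0.299659 = -0.170541
y(1.99) ≈ -0.1705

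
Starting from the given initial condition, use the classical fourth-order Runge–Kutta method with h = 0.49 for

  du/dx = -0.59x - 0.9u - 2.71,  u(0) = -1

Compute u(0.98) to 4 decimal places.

RK4: k1 = f(x_n, u_n); k2 = f(x_n + h/2, u_n + (h/2)·k1); k3 = f(x_n + h/2, u_n + (h/2)·k2); k4 = f(x_n + h, u_n + h·k3); u_{n+1} = u_n + (h/6)·(k1 + 2k2 + 2k3 + k4).
x=0.000000, u=-1.000000:
  k1 = f(0.000000, -1.000000) = -1.810000
  k2 = f(0.245000, -1.443450) = -1.555445
  k3 = f(0.245000, -1.381084) = -1.611574
  k4 = f(0.490000, -1.789671) = -1.388396
  u ← -1.000000 + (0.49/6)·(k1 + 2k2 + 2k3 + k4) = -1.778482
x=0.490000, u=-1.778482:
  k1 = f(0.490000, -1.778482) = -1.398466
  k2 = f(0.735000, -2.121106) = -1.234654
  k3 = f(0.735000, -2.080972) = -1.270775
  k4 = f(0.980000, -2.401162) = -1.127154
  u ← -1.778482 + (0.49/6)·(k1 + 2k2 + 2k3 + k4) = -2.393961
u(0.98) ≈ -2.3940

-2.3940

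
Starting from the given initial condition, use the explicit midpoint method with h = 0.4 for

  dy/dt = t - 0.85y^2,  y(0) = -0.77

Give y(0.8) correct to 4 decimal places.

Midpoint: k1 = f(t_n, y_n); k2 = f(t_n + h/2, y_n + (h/2)·k1); y_{n+1} = y_n + h·k2.
t=0.000000, y=-0.770000:
  k1 = f(0.000000, -0.770000) = -0.503965
  k2 = f(0.200000, -0.870793) = -0.444538
  y ← -0.770000 + 0.4·(-0.444538) = -0.947815
t=0.400000, y=-0.947815:
  k1 = f(0.400000, -0.947815) = -0.363601
  k2 = f(0.600000, -1.020536) = -0.285269
  y ← -0.947815 + 0.4·(-0.285269) = -1.061923
y(0.8) ≈ -1.0619

-1.0619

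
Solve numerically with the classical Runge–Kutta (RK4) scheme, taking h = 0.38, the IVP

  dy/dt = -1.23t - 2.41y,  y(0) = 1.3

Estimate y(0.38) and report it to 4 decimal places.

RK4: k1 = f(t_n, y_n); k2 = f(t_n + h/2, y_n + (h/2)·k1); k3 = f(t_n + h/2, y_n + (h/2)·k2); k4 = f(t_n + h, y_n + h·k3); y_{n+1} = y_n + (h/6)·(k1 + 2k2 + 2k3 + k4).
t=0.000000, y=1.300000:
  k1 = f(0.000000, 1.300000) = -3.133000
  k2 = f(0.190000, 0.704730) = -1.932099
  k3 = f(0.190000, 0.932901) = -2.481992
  k4 = f(0.380000, 0.356843) = -1.327392
  y ← 1.300000 + (0.38/6)·(k1 + 2k2 + 2k3 + k4) = 0.458390
y(0.38) ≈ 0.4584

0.4584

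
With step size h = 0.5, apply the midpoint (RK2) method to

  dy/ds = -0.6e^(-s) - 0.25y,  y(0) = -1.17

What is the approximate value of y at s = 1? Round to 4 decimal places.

Midpoint: k1 = f(s_n, y_n); k2 = f(s_n + h/2, y_n + (h/2)·k1); y_{n+1} = y_n + h·k2.
s=0.000000, y=-1.170000:
  k1 = f(0.000000, -1.170000) = -0.307500
  k2 = f(0.250000, -1.246875) = -0.155562
  y ← -1.170000 + 0.5·(-0.155562) = -1.247781
s=0.500000, y=-1.247781:
  k1 = f(0.500000, -1.247781) = -0.051973
  k2 = f(0.750000, -1.260774) = 0.031774
  y ← -1.247781 + 0.5·0.031774 = -1.231894
y(1) ≈ -1.2319

-1.2319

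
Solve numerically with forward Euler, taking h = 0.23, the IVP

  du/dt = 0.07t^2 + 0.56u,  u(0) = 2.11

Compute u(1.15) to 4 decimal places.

Euler: u_{n+1} = u_n + h·f(t_n, u_n).
t=0.000000, u=2.110000: f=1.181600 → u ← 2.110000 + 0.23·1.181600 = 2.381768
t=0.230000, u=2.381768: f=1.337493 → u ← 2.381768 + 0.23·1.337493 = 2.689391
t=0.460000, u=2.689391: f=1.520871 → u ← 2.689391 + 0.23·1.520871 = 3.039192
t=0.690000, u=3.039192: f=1.735274 → u ← 3.039192 + 0.23·1.735274 = 3.438305
t=0.920000, u=3.438305: f=1.984699 → u ← 3.438305 + 0.23·1.984699 = 3.894786
u(1.15) ≈ 3.8948

3.8948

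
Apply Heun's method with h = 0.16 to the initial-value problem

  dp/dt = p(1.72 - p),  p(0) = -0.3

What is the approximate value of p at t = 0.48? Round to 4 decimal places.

-0.8598

Heun: k1 = f(t_n, p_n); k2 = f(t_n + h, p_n + h·k1); p_{n+1} = p_n + (h/2)·(k1 + k2).
t=0.000000, p=-0.300000:
  k1 = f(0.000000, -0.300000) = -0.606000
  k2 = f(0.160000, -0.396960) = -0.840348
  p ← -0.300000 + (0.16/2)·(-0.606000 + (-0.840348)) = -0.415708
t=0.160000, p=-0.415708:
  k1 = f(0.160000, -0.415708) = -0.887831
  k2 = f(0.320000, -0.557761) = -1.270446
  p ← -0.415708 + (0.16/2)·(-0.887831 + (-1.270446)) = -0.588370
t=0.320000, p=-0.588370:
  k1 = f(0.320000, -0.588370) = -1.358176
  k2 = f(0.480000, -0.805678) = -2.034883
  p ← -0.588370 + (0.16/2)·(-1.358176 + (-2.034883)) = -0.859815
p(0.48) ≈ -0.8598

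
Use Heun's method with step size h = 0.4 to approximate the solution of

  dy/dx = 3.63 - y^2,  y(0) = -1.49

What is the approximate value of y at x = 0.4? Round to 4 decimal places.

Heun: k1 = f(x_n, y_n); k2 = f(x_n + h, y_n + h·k1); y_{n+1} = y_n + (h/2)·(k1 + k2).
x=0.000000, y=-1.490000:
  k1 = f(0.000000, -1.490000) = 1.409900
  k2 = f(0.400000, -0.926040) = 2.772450
  y ← -1.490000 + (0.4/2)·(1.409900 + 2.772450) = -0.653530
y(0.4) ≈ -0.6535

-0.6535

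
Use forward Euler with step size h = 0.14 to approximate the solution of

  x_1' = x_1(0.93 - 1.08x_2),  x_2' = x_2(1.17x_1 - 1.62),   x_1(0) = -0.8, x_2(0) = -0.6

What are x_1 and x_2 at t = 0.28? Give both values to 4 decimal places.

-1.1608, -0.2363

Euler on (x_1,x_2): x_1_{n+1} = x_1_n + h·x_1', x_2_{n+1} = x_2_n + h·x_2'.
0.000000: (-0.800000, -0.600000); f=(-1.262400, 1.533600) → (-0.976736, -0.385296)
0.140000: (-0.976736, -0.385296); f=(-1.314804, 1.064489) → (-1.160808, -0.236268)
(x_1(0.28), x_2(0.28)) ≈ (-1.1608, -0.2363)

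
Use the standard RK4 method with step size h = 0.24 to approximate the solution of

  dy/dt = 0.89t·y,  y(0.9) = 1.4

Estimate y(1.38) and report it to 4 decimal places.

2.2784

RK4: k1 = f(t_n, y_n); k2 = f(t_n + h/2, y_n + (h/2)·k1); k3 = f(t_n + h/2, y_n + (h/2)·k2); k4 = f(t_n + h, y_n + h·k3); y_{n+1} = y_n + (h/6)·(k1 + 2k2 + 2k3 + k4).
t=0.900000, y=1.400000:
  k1 = f(0.900000, 1.400000) = 1.121400
  k2 = f(1.020000, 1.534568) = 1.393081
  k3 = f(1.020000, 1.567170) = 1.422677
  k4 = f(1.140000, 1.741442) = 1.766867
  y ← 1.400000 + (0.24/6)·(k1 + 2k2 + 2k3 + k4) = 1.740791
t=1.140000, y=1.740791:
  k1 = f(1.140000, 1.740791) = 1.766207
  k2 = f(1.260000, 1.952736) = 2.189798
  k3 = f(1.260000, 2.003567) = 2.246800
  k4 = f(1.380000, 2.280023) = 2.800325
  y ← 1.740791 + (0.24/6)·(k1 + 2k2 + 2k3 + k4) = 2.278380
y(1.38) ≈ 2.2784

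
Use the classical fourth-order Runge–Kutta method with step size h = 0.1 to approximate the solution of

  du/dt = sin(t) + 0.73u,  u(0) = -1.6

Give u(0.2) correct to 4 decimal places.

-1.8306

RK4: k1 = f(t_n, u_n); k2 = f(t_n + h/2, u_n + (h/2)·k1); k3 = f(t_n + h/2, u_n + (h/2)·k2); k4 = f(t_n + h, u_n + h·k3); u_{n+1} = u_n + (h/6)·(k1 + 2k2 + 2k3 + k4).
t=0.000000, u=-1.600000:
  k1 = f(0.000000, -1.600000) = -1.168000
  k2 = f(0.050000, -1.658400) = -1.160653
  k3 = f(0.050000, -1.658033) = -1.160385
  k4 = f(0.100000, -1.716038) = -1.152875
  u ← -1.600000 + (0.1/6)·(k1 + 2k2 + 2k3 + k4) = -1.716049
t=0.100000, u=-1.716049:
  k1 = f(0.100000, -1.716049) = -1.152882
  k2 = f(0.150000, -1.773693) = -1.145358
  k3 = f(0.150000, -1.773317) = -1.145083
  k4 = f(0.200000, -1.830557) = -1.137638
  u ← -1.716049 + (0.1/6)·(k1 + 2k2 + 2k3 + k4) = -1.830573
u(0.2) ≈ -1.8306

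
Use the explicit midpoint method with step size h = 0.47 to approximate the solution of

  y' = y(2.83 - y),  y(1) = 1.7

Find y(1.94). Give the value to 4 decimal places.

2.6276

Midpoint: k1 = f(x_n, y_n); k2 = f(x_n + h/2, y_n + (h/2)·k1); y_{n+1} = y_n + h·k2.
x=1.000000, y=1.700000:
  k1 = f(1.000000, 1.700000) = 1.921000
  k2 = f(1.235000, 2.151435) = 1.459888
  y ← 1.700000 + 0.47·1.459888 = 2.386148
x=1.470000, y=2.386148:
  k1 = f(1.470000, 2.386148) = 1.059097
  k2 = f(1.705000, 2.635035) = 0.513738
  y ← 2.386148 + 0.47·0.513738 = 2.627605
y(1.94) ≈ 2.6276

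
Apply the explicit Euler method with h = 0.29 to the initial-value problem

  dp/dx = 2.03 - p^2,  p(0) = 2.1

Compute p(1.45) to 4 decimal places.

Euler: p_{n+1} = p_n + h·f(x_n, p_n).
x=0.000000, p=2.100000: f=-2.380000 → p ← 2.100000 + 0.29·(-2.380000) = 1.409800
x=0.290000, p=1.409800: f=0.042464 → p ← 1.409800 + 0.29·0.042464 = 1.422115
x=0.580000, p=1.422115: f=0.007590 → p ← 1.422115 + 0.29·0.007590 = 1.424316
x=0.870000, p=1.424316: f=0.001325 → p ← 1.424316 + 0.29·0.001325 = 1.424700
x=1.160000, p=1.424700: f=0.000230 → p ← 1.424700 + 0.29·0.000230 = 1.424767
p(1.45) ≈ 1.4248

1.4248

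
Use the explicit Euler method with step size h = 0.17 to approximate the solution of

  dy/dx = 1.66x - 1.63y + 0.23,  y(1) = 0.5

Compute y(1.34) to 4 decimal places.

0.8628

Euler: y_{n+1} = y_n + h·f(x_n, y_n).
x=1.000000, y=0.500000: f=1.075000 → y ← 0.500000 + 0.17·1.075000 = 0.682750
x=1.170000, y=0.682750: f=1.059317 → y ← 0.682750 + 0.17·1.059317 = 0.862834
y(1.34) ≈ 0.8628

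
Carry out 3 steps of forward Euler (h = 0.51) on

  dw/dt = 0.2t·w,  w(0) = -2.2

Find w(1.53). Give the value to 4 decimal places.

-2.5552

Euler: w_{n+1} = w_n + h·f(t_n, w_n).
t=0.000000, w=-2.200000: f=0.000000 → w ← -2.200000 + 0.51·0.000000 = -2.200000
t=0.510000, w=-2.200000: f=-0.224400 → w ← -2.200000 + 0.51·(-0.224400) = -2.314444
t=1.020000, w=-2.314444: f=-0.472147 → w ← -2.314444 + 0.51·(-0.472147) = -2.555239
w(1.53) ≈ -2.5552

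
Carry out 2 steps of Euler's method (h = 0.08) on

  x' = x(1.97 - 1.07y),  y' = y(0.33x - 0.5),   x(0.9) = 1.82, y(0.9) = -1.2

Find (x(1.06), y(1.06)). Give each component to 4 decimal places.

2.8928, -1.2345

Euler on (x,y): x_{n+1} = x_n + h·x', y_{n+1} = y_n + h·y'.
0.900000: (1.820000, -1.200000); f=(5.922280, -0.120720) → (2.293782, -1.209658)
0.980000: (2.293782, -1.209658); f=(7.487671, -0.310819) → (2.892796, -1.234523)
(x(1.06), y(1.06)) ≈ (2.8928, -1.2345)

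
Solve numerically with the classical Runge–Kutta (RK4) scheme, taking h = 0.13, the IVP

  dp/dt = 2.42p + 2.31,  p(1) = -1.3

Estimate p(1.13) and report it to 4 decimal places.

-1.4277

RK4: k1 = f(t_n, p_n); k2 = f(t_n + h/2, p_n + (h/2)·k1); k3 = f(t_n + h/2, p_n + (h/2)·k2); k4 = f(t_n + h, p_n + h·k3); p_{n+1} = p_n + (h/6)·(k1 + 2k2 + 2k3 + k4).
t=1.000000, p=-1.300000:
  k1 = f(1.000000, -1.300000) = -0.836000
  k2 = f(1.065000, -1.354340) = -0.967503
  k3 = f(1.065000, -1.362888) = -0.988188
  k4 = f(1.130000, -1.428464) = -1.146884
  p ← -1.300000 + (0.13/6)·(k1 + 2k2 + 2k3 + k4) = -1.427709
p(1.13) ≈ -1.4277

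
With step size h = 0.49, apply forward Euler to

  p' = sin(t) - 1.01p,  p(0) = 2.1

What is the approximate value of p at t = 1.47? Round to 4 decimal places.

Euler: p_{n+1} = p_n + h·f(t_n, p_n).
t=0.000000, p=2.100000: f=-2.121000 → p ← 2.100000 + 0.49·(-2.121000) = 1.060710
t=0.490000, p=1.060710: f=-0.600691 → p ← 1.060710 + 0.49·(-0.600691) = 0.766371
t=0.980000, p=0.766371: f=0.056462 → p ← 0.766371 + 0.49·0.056462 = 0.794038
p(1.47) ≈ 0.7940

0.7940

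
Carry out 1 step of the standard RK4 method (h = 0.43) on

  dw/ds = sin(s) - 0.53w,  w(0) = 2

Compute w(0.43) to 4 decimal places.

RK4: k1 = f(s_n, w_n); k2 = f(s_n + h/2, w_n + (h/2)·k1); k3 = f(s_n + h/2, w_n + (h/2)·k2); k4 = f(s_n + h, w_n + h·k3); w_{n+1} = w_n + (h/6)·(k1 + 2k2 + 2k3 + k4).
s=0.000000, w=2.000000:
  k1 = f(0.000000, 2.000000) = -1.060000
  k2 = f(0.215000, 1.772100) = -0.725866
  k3 = f(0.215000, 1.843939) = -0.763940
  k4 = f(0.430000, 1.671506) = -0.469027
  w ← 2.000000 + (0.43/6)·(k1 + 2k2 + 2k3 + k4) = 1.676881
w(0.43) ≈ 1.6769

1.6769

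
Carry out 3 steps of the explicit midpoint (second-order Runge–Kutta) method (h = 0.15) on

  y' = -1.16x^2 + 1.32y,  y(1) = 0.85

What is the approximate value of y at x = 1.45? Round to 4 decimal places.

0.5070

Midpoint: k1 = f(x_n, y_n); k2 = f(x_n + h/2, y_n + (h/2)·k1); y_{n+1} = y_n + h·k2.
x=1.000000, y=0.850000:
  k1 = f(1.000000, 0.850000) = -0.038000
  k2 = f(1.075000, 0.847150) = -0.222287
  y ← 0.850000 + 0.15·(-0.222287) = 0.816657
x=1.150000, y=0.816657:
  k1 = f(1.150000, 0.816657) = -0.456113
  k2 = f(1.225000, 0.782448) = -0.707893
  y ← 0.816657 + 0.15·(-0.707893) = 0.710473
x=1.300000, y=0.710473:
  k1 = f(1.300000, 0.710473) = -1.022576
  k2 = f(1.375000, 0.633780) = -1.356536
  y ← 0.710473 + 0.15·(-1.356536) = 0.506993
y(1.45) ≈ 0.5070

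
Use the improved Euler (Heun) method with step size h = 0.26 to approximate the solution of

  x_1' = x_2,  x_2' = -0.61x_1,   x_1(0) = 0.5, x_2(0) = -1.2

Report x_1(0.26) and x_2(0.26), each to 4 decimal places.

Heun on (x_1,x_2): k1 = f(t_n, state_n); k2 = f(t_n + h, state_n + h·k1); state_{n+1} = state_n + (h/2)·(k1 + k2).
0.000000: (0.500000, -1.200000)
  k1 = (-1.200000, -0.305000)
  predictor → (0.188000, -1.279300)
  k2 = (-1.279300, -0.114680)
  → (0.177691, -1.254558)
(x_1(0.26), x_2(0.26)) ≈ (0.1777, -1.2546)

0.1777, -1.2546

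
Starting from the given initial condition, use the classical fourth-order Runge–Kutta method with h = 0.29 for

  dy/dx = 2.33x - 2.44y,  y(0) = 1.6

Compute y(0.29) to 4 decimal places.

RK4: k1 = f(x_n, y_n); k2 = f(x_n + h/2, y_n + (h/2)·k1); k3 = f(x_n + h/2, y_n + (h/2)·k2); k4 = f(x_n + h, y_n + h·k3); y_{n+1} = y_n + (h/6)·(k1 + 2k2 + 2k3 + k4).
x=0.000000, y=1.600000:
  k1 = f(0.000000, 1.600000) = -3.904000
  k2 = f(0.145000, 1.033920) = -2.184915
  k3 = f(0.145000, 1.283187) = -2.793127
  k4 = f(0.290000, 0.789993) = -1.251883
  y ← 1.600000 + (0.29/6)·(k1 + 2k2 + 2k3 + k4) = 0.869588
y(0.29) ≈ 0.8696

0.8696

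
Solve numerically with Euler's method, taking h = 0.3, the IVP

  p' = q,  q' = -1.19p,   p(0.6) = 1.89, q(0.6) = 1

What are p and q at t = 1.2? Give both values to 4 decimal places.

Euler on (p,q): p_{n+1} = p_n + h·p', q_{n+1} = q_n + h·q'.
0.600000: (1.890000, 1.000000); f=(1.000000, -2.249100) → (2.190000, 0.325270)
0.900000: (2.190000, 0.325270); f=(0.325270, -2.606100) → (2.287581, -0.456560)
(p(1.2), q(1.2)) ≈ (2.2876, -0.4566)

2.2876, -0.4566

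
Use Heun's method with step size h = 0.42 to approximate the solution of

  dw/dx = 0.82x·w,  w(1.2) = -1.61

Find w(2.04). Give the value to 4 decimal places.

-4.7070

Heun: k1 = f(x_n, w_n); k2 = f(x_n + h, w_n + h·k1); w_{n+1} = w_n + (h/2)·(k1 + k2).
x=1.200000, w=-1.610000:
  k1 = f(1.200000, -1.610000) = -1.584240
  k2 = f(1.620000, -2.275381) = -3.022616
  w ← -1.610000 + (0.42/2)·(-1.584240 + (-3.022616)) = -2.577440
x=1.620000, w=-2.577440:
  k1 = f(1.620000, -2.577440) = -3.423871
  k2 = f(2.040000, -4.015466) = -6.717071
  w ← -2.577440 + (0.42/2)·(-3.423871 + (-6.717071)) = -4.707037
w(2.04) ≈ -4.7070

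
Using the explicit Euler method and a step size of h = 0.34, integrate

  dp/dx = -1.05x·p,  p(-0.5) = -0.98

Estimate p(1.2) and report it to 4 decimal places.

-0.6447

Euler: p_{n+1} = p_n + h·f(x_n, p_n).
x=-0.500000, p=-0.980000: f=-0.514500 → p ← -0.980000 + 0.34·(-0.514500) = -1.154930
x=-0.160000, p=-1.154930: f=-0.194028 → p ← -1.154930 + 0.34·(-0.194028) = -1.220900
x=0.180000, p=-1.220900: f=0.230750 → p ← -1.220900 + 0.34·0.230750 = -1.142445
x=0.520000, p=-1.142445: f=0.623775 → p ← -1.142445 + 0.34·0.623775 = -0.930361
x=0.860000, p=-0.930361: f=0.840116 → p ← -0.930361 + 0.34·0.840116 = -0.644722
p(1.2) ≈ -0.6447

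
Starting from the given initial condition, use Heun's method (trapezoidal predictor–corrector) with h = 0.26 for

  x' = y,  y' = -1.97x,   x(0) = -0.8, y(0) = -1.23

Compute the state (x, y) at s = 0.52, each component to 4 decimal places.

-1.1875, -0.1429

Heun on (x,y): k1 = f(s_n, state_n); k2 = f(s_n + h, state_n + h·k1); state_{n+1} = state_n + (h/2)·(k1 + k2).
0.000000: (-0.800000, -1.230000)
  k1 = (-1.230000, 1.576000)
  predictor → (-1.119800, -0.820240)
  k2 = (-0.820240, 2.206006)
  → (-1.066531, -0.738339)
0.260000: (-1.066531, -0.738339)
  k1 = (-0.738339, 2.101066)
  predictor → (-1.258499, -0.192062)
  k2 = (-0.192062, 2.479244)
  → (-1.187483, -0.142899)
(x(0.52), y(0.52)) ≈ (-1.1875, -0.1429)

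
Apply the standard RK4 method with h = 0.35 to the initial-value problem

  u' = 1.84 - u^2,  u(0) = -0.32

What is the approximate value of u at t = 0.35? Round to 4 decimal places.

0.3119

RK4: k1 = f(t_n, u_n); k2 = f(t_n + h/2, u_n + (h/2)·k1); k3 = f(t_n + h/2, u_n + (h/2)·k2); k4 = f(t_n + h, u_n + h·k3); u_{n+1} = u_n + (h/6)·(k1 + 2k2 + 2k3 + k4).
t=0.000000, u=-0.320000:
  k1 = f(0.000000, -0.320000) = 1.737600
  k2 = f(0.175000, -0.015920) = 1.839747
  k3 = f(0.175000, 0.001956) = 1.839996
  k4 = f(0.350000, 0.323999) = 1.735025
  u ← -0.320000 + (0.35/6)·(k1 + 2k2 + 2k3 + k4) = 0.311873
u(0.35) ≈ 0.3119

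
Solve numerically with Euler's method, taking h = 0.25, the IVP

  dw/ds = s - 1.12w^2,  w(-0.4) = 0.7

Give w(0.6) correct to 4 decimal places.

0.4056

Euler: w_{n+1} = w_n + h·f(s_n, w_n).
s=-0.400000, w=0.700000: f=-0.948800 → w ← 0.700000 + 0.25·(-0.948800) = 0.462800
s=-0.150000, w=0.462800: f=-0.389886 → w ← 0.462800 + 0.25·(-0.389886) = 0.365329
s=0.100000, w=0.365329: f=-0.049481 → w ← 0.365329 + 0.25·(-0.049481) = 0.352958
s=0.350000, w=0.352958: f=0.210471 → w ← 0.352958 + 0.25·0.210471 = 0.405576
w(0.6) ≈ 0.4056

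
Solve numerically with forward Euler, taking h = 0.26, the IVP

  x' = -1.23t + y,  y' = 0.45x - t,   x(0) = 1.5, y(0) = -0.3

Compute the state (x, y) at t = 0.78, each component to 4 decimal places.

Euler on (x,y): x_{n+1} = x_n + h·x', y_{n+1} = y_n + h·y'.
0.000000: (1.500000, -0.300000); f=(-0.300000, 0.675000) → (1.422000, -0.124500)
0.260000: (1.422000, -0.124500); f=(-0.444300, 0.379900) → (1.306482, -0.025726)
0.520000: (1.306482, -0.025726); f=(-0.665326, 0.067917) → (1.133497, -0.008068)
(x(0.78), y(0.78)) ≈ (1.1335, -0.0081)

1.1335, -0.0081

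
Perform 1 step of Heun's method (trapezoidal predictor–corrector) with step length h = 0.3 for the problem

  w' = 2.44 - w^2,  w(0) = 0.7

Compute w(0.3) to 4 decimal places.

1.1108

Heun: k1 = f(x_n, w_n); k2 = f(x_n + h, w_n + h·k1); w_{n+1} = w_n + (h/2)·(k1 + k2).
x=0.000000, w=0.700000:
  k1 = f(0.000000, 0.700000) = 1.950000
  k2 = f(0.300000, 1.285000) = 0.788775
  w ← 0.700000 + (0.3/2)·(1.950000 + 0.788775) = 1.110816
w(0.3) ≈ 1.1108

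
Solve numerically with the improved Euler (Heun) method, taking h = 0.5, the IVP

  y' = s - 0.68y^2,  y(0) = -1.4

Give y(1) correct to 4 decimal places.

-5.5195

Heun: k1 = f(s_n, y_n); k2 = f(s_n + h, y_n + h·k1); y_{n+1} = y_n + (h/2)·(k1 + k2).
s=0.000000, y=-1.400000:
  k1 = f(0.000000, -1.400000) = -1.332800
  k2 = f(0.500000, -2.066400) = -2.403606
  y ← -1.400000 + (0.5/2)·(-1.332800 + (-2.403606)) = -2.334102
s=0.500000, y=-2.334102:
  k1 = f(0.500000, -2.334102) = -3.204660
  k2 = f(1.000000, -3.936432) = -9.536936
  y ← -2.334102 + (0.5/2)·(-3.204660 + (-9.536936)) = -5.519501
y(1) ≈ -5.5195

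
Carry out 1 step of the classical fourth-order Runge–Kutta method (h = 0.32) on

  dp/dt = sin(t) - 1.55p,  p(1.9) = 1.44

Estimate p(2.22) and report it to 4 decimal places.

RK4: k1 = f(t_n, p_n); k2 = f(t_n + h/2, p_n + (h/2)·k1); k3 = f(t_n + h/2, p_n + (h/2)·k2); k4 = f(t_n + h, p_n + h·k3); p_{n+1} = p_n + (h/6)·(k1 + 2k2 + 2k3 + k4).
t=1.900000, p=1.440000:
  k1 = f(1.900000, 1.440000) = -1.285700
  k2 = f(2.060000, 1.234288) = -1.030439
  k3 = f(2.060000, 1.275130) = -1.093744
  k4 = f(2.220000, 1.090002) = -0.892938
  p ← 1.440000 + (0.32/6)·(k1 + 2k2 + 2k3 + k4) = 1.097226
p(2.22) ≈ 1.0972

1.0972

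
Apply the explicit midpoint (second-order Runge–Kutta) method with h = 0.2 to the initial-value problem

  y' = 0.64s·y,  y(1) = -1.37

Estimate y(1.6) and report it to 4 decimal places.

Midpoint: k1 = f(s_n, y_n); k2 = f(s_n + h/2, y_n + (h/2)·k1); y_{n+1} = y_n + h·k2.
s=1.000000, y=-1.370000:
  k1 = f(1.000000, -1.370000) = -0.876800
  k2 = f(1.100000, -1.457680) = -1.026207
  y ← -1.370000 + 0.2·(-1.026207) = -1.575241
s=1.200000, y=-1.575241:
  k1 = f(1.200000, -1.575241) = -1.209785
  k2 = f(1.300000, -1.696220) = -1.411255
  y ← -1.575241 + 0.2·(-1.411255) = -1.857492
s=1.400000, y=-1.857492:
  k1 = f(1.400000, -1.857492) = -1.664313
  k2 = f(1.500000, -2.023924) = -1.942967
  y ← -1.857492 + 0.2·(-1.942967) = -2.246086
y(1.6) ≈ -2.2461

-2.2461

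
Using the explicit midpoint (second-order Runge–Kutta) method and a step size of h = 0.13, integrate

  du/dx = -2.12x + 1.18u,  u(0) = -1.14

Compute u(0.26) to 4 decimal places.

-1.6250

Midpoint: k1 = f(x_n, u_n); k2 = f(x_n + h/2, u_n + (h/2)·k1); u_{n+1} = u_n + h·k2.
x=0.000000, u=-1.140000:
  k1 = f(0.000000, -1.140000) = -1.345200
  k2 = f(0.065000, -1.227438) = -1.586177
  u ← -1.140000 + 0.13·(-1.586177) = -1.346203
x=0.130000, u=-1.346203:
  k1 = f(0.130000, -1.346203) = -1.864120
  k2 = f(0.195000, -1.467371) = -2.144897
  u ← -1.346203 + 0.13·(-2.144897) = -1.625040
u(0.26) ≈ -1.6250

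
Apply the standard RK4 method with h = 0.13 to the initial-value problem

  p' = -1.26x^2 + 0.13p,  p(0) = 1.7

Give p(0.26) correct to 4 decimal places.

1.7510

RK4: k1 = f(x_n, p_n); k2 = f(x_n + h/2, p_n + (h/2)·k1); k3 = f(x_n + h/2, p_n + (h/2)·k2); k4 = f(x_n + h, p_n + h·k3); p_{n+1} = p_n + (h/6)·(k1 + 2k2 + 2k3 + k4).
x=0.000000, p=1.700000:
  k1 = f(0.000000, 1.700000) = 0.221000
  k2 = f(0.065000, 1.714365) = 0.217544
  k3 = f(0.065000, 1.714140) = 0.217515
  k4 = f(0.130000, 1.728277) = 0.203382
  p ← 1.700000 + (0.13/6)·(k1 + 2k2 + 2k3 + k4) = 1.728047
x=0.130000, p=1.728047:
  k1 = f(0.130000, 1.728047) = 0.203352
  k2 = f(0.195000, 1.741265) = 0.178453
  k3 = f(0.195000, 1.739647) = 0.178243
  k4 = f(0.260000, 1.751219) = 0.142482
  p ← 1.728047 + (0.13/6)·(k1 + 2k2 + 2k3 + k4) = 1.750997
p(0.26) ≈ 1.7510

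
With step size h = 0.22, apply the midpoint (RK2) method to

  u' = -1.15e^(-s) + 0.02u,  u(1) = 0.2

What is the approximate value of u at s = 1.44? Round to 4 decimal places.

0.0507

Midpoint: k1 = f(s_n, u_n); k2 = f(s_n + h/2, u_n + (h/2)·k1); u_{n+1} = u_n + h·k2.
s=1.000000, u=0.200000:
  k1 = f(1.000000, 0.200000) = -0.419061
  k2 = f(1.110000, 0.153903) = -0.375915
  u ← 0.200000 + 0.22·(-0.375915) = 0.117299
s=1.220000, u=0.117299:
  k1 = f(1.220000, 0.117299) = -0.337169
  k2 = f(1.330000, 0.080210) = -0.302545
  u ← 0.117299 + 0.22·(-0.302545) = 0.050739
u(1.44) ≈ 0.0507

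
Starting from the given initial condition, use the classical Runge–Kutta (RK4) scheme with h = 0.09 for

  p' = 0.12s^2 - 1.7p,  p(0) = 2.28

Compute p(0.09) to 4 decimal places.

1.9566

RK4: k1 = f(s_n, p_n); k2 = f(s_n + h/2, p_n + (h/2)·k1); k3 = f(s_n + h/2, p_n + (h/2)·k2); k4 = f(s_n + h, p_n + h·k3); p_{n+1} = p_n + (h/6)·(k1 + 2k2 + 2k3 + k4).
s=0.000000, p=2.280000:
  k1 = f(0.000000, 2.280000) = -3.876000
  k2 = f(0.045000, 2.105580) = -3.579243
  k3 = f(0.045000, 2.118934) = -3.601945
  k4 = f(0.090000, 1.955825) = -3.323930
  p ← 2.280000 + (0.09/6)·(k1 + 2k2 + 2k3 + k4) = 1.956565
p(0.09) ≈ 1.9566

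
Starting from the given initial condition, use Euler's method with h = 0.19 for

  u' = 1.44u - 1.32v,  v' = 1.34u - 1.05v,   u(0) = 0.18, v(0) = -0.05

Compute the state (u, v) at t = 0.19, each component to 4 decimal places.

0.2418, 0.0058

Euler on (u,v): u_{n+1} = u_n + h·u', v_{n+1} = v_n + h·v'.
0.000000: (0.180000, -0.050000); f=(0.325200, 0.293700) → (0.241788, 0.005803)
(u(0.19), v(0.19)) ≈ (0.2418, 0.0058)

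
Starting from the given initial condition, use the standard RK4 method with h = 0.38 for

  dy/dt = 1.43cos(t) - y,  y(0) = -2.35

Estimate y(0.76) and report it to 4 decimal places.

-0.4229

RK4: k1 = f(t_n, y_n); k2 = f(t_n + h/2, y_n + (h/2)·k1); k3 = f(t_n + h/2, y_n + (h/2)·k2); k4 = f(t_n + h, y_n + h·k3); y_{n+1} = y_n + (h/6)·(k1 + 2k2 + 2k3 + k4).
t=0.000000, y=-2.350000:
  k1 = f(0.000000, -2.350000) = 3.780000
  k2 = f(0.190000, -1.631800) = 3.036066
  k3 = f(0.190000, -1.773147) = 3.177414
  k4 = f(0.380000, -1.142583) = 2.470573
  y ← -2.350000 + (0.38/6)·(k1 + 2k2 + 2k3 + k4) = -1.167090
t=0.380000, y=-1.167090:
  k1 = f(0.380000, -1.167090) = 2.495080
  k2 = f(0.570000, -0.693024) = 1.896943
  k3 = f(0.570000, -0.806670) = 2.010589
  k4 = f(0.760000, -0.403066) = 1.439581
  y ← -1.167090 + (0.38/6)·(k1 + 2k2 + 2k3 + k4) = -0.422940
y(0.76) ≈ -0.4229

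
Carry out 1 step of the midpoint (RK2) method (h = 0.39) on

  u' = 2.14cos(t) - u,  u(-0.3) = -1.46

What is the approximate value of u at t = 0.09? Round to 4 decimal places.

Midpoint: k1 = f(t_n, u_n); k2 = f(t_n + h/2, u_n + (h/2)·k1); u_{n+1} = u_n + h·k2.
t=-0.300000, u=-1.460000:
  k1 = f(-0.300000, -1.460000) = 3.504420
  k2 = f(-0.105000, -0.776638) = 2.904852
  u ← -1.460000 + 0.39·2.904852 = -0.327108
u(0.09) ≈ -0.3271

-0.3271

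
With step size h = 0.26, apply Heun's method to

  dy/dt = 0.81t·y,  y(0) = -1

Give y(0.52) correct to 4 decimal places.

Heun: k1 = f(t_n, y_n); k2 = f(t_n + h, y_n + h·k1); y_{n+1} = y_n + (h/2)·(k1 + k2).
t=0.000000, y=-1.000000:
  k1 = f(0.000000, -1.000000) = 0.000000
  k2 = f(0.260000, -1.000000) = -0.210600
  y ← -1.000000 + (0.26/2)·(0.000000 + (-0.210600)) = -1.027378
t=0.260000, y=-1.027378:
  k1 = f(0.260000, -1.027378) = -0.216366
  k2 = f(0.520000, -1.083633) = -0.456426
  y ← -1.027378 + (0.26/2)·(-0.216366 + (-0.456426)) = -1.114841
y(0.52) ≈ -1.1148

-1.1148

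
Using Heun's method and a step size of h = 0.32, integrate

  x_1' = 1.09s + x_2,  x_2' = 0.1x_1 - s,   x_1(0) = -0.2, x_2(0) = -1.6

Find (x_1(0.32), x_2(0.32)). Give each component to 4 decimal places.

-0.6572, -1.6658

Heun on (x_1,x_2): k1 = f(s_n, state_n); k2 = f(s_n + h, state_n + h·k1); state_{n+1} = state_n + (h/2)·(k1 + k2).
0.000000: (-0.200000, -1.600000)
  k1 = (-1.600000, -0.020000)
  predictor → (-0.712000, -1.606400)
  k2 = (-1.257600, -0.391200)
  → (-0.657216, -1.665792)
(x_1(0.32), x_2(0.32)) ≈ (-0.6572, -1.6658)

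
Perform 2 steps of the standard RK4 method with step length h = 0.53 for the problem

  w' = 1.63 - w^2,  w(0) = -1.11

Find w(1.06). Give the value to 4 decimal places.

RK4: k1 = f(t_n, w_n); k2 = f(t_n + h/2, w_n + (h/2)·k1); k3 = f(t_n + h/2, w_n + (h/2)·k2); k4 = f(t_n + h, w_n + h·k3); w_{n+1} = w_n + (h/6)·(k1 + 2k2 + 2k3 + k4).
t=0.000000, w=-1.110000:
  k1 = f(0.000000, -1.110000) = 0.397900
  k2 = f(0.265000, -1.004557) = 0.620866
  k3 = f(0.265000, -0.945470) = 0.736086
  k4 = f(0.530000, -0.719875) = 1.111781
  w ← -1.110000 + (0.53/6)·(k1 + 2k2 + 2k3 + k4) = -0.736917
t=0.530000, w=-0.736917:
  k1 = f(0.530000, -0.736917) = 1.086954
  k2 = f(0.795000, -0.448874) = 1.428512
  k3 = f(0.795000, -0.358361) = 1.501577
  k4 = f(1.060000, 0.058919) = 1.626529
  w ← -0.736917 + (0.53/6)·(k1 + 2k2 + 2k3 + k4) = 0.020423
w(1.06) ≈ 0.0204

0.0204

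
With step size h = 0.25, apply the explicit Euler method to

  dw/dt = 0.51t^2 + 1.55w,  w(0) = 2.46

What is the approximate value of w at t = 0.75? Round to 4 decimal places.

6.6140

Euler: w_{n+1} = w_n + h·f(t_n, w_n).
t=0.000000, w=2.460000: f=3.813000 → w ← 2.460000 + 0.25·3.813000 = 3.413250
t=0.250000, w=3.413250: f=5.322413 → w ← 3.413250 + 0.25·5.322413 = 4.743853
t=0.500000, w=4.743853: f=7.480472 → w ← 4.743853 + 0.25·7.480472 = 6.613971
w(0.75) ≈ 6.6140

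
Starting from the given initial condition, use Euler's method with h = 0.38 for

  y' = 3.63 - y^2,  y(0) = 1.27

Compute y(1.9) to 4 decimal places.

Euler: y_{n+1} = y_n + h·f(x_n, y_n).
x=0.000000, y=1.270000: f=2.017100 → y ← 1.270000 + 0.38·2.017100 = 2.036498
x=0.380000, y=2.036498: f=-0.517324 → y ← 2.036498 + 0.38·(-0.517324) = 1.839915
x=0.760000, y=1.839915: f=0.244713 → y ← 1.839915 + 0.38·0.244713 = 1.932906
x=1.140000, y=1.932906: f=-0.106125 → y ← 1.932906 + 0.38·(-0.106125) = 1.892578
x=1.520000, y=1.892578: f=0.048147 → y ← 1.892578 + 0.38·0.048147 = 1.910874
y(1.9) ≈ 1.9109

1.9109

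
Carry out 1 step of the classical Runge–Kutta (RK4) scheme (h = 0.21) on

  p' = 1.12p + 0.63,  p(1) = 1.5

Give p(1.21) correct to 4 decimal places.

RK4: k1 = f(s_n, p_n); k2 = f(s_n + h/2, p_n + (h/2)·k1); k3 = f(s_n + h/2, p_n + (h/2)·k2); k4 = f(s_n + h, p_n + h·k3); p_{n+1} = p_n + (h/6)·(k1 + 2k2 + 2k3 + k4).
s=1.000000, p=1.500000:
  k1 = f(1.000000, 1.500000) = 2.310000
  k2 = f(1.105000, 1.742550) = 2.581656
  k3 = f(1.105000, 1.771074) = 2.613603
  k4 = f(1.210000, 2.048857) = 2.924719
  p ← 1.500000 + (0.21/6)·(k1 + 2k2 + 2k3 + k4) = 2.046883
p(1.21) ≈ 2.0469

2.0469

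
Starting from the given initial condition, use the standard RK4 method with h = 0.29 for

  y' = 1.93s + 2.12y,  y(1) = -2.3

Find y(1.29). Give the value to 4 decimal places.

RK4: k1 = f(s_n, y_n); k2 = f(s_n + h/2, y_n + (h/2)·k1); k3 = f(s_n + h/2, y_n + (h/2)·k2); k4 = f(s_n + h, y_n + h·k3); y_{n+1} = y_n + (h/6)·(k1 + 2k2 + 2k3 + k4).
s=1.000000, y=-2.300000:
  k1 = f(1.000000, -2.300000) = -2.946000
  k2 = f(1.145000, -2.727170) = -3.571750
  k3 = f(1.145000, -2.817904) = -3.764106
  k4 = f(1.290000, -3.391591) = -4.700472
  y ← -2.300000 + (0.29/6)·(k1 + 2k2 + 2k3 + k4) = -3.378712
y(1.29) ≈ -3.3787

-3.3787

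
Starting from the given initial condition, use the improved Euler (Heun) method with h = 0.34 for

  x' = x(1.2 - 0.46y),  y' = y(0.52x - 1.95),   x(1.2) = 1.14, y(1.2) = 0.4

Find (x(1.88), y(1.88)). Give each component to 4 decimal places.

2.3455, 0.1932

Heun on (x,y): k1 = f(s_n, state_n); k2 = f(s_n + h, state_n + h·k1); state_{n+1} = state_n + (h/2)·(k1 + k2).
1.200000: (1.140000, 0.400000)
  k1 = (1.158240, -0.542880)
  predictor → (1.533802, 0.215421)
  k2 = (1.688572, -0.248256)
  → (1.623958, 0.265507)
1.540000: (1.623958, 0.265507)
  k1 = (1.750411, -0.293529)
  predictor → (2.219098, 0.165707)
  k2 = (2.493766, -0.131914)
  → (2.345468, 0.193182)
(x(1.88), y(1.88)) ≈ (2.3455, 0.1932)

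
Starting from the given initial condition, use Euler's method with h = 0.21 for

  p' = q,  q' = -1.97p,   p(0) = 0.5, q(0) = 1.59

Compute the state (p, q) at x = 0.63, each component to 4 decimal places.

1.3424, 0.5730

Euler on (p,q): p_{n+1} = p_n + h·p', q_{n+1} = q_n + h·q'.
0.000000: (0.500000, 1.590000); f=(1.590000, -0.985000) → (0.833900, 1.383150)
0.210000: (0.833900, 1.383150); f=(1.383150, -1.642783) → (1.124362, 1.038166)
0.420000: (1.124362, 1.038166); f=(1.038166, -2.214992) → (1.342376, 0.573017)
(p(0.63), q(0.63)) ≈ (1.3424, 0.5730)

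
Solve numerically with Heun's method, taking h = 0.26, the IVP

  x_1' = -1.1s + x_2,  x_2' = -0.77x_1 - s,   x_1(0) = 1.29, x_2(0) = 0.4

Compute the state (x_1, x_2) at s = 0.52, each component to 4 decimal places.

1.1938, -0.2639

Heun on (x_1,x_2): k1 = f(s_n, state_n); k2 = f(s_n + h, state_n + h·k1); state_{n+1} = state_n + (h/2)·(k1 + k2).
0.000000: (1.290000, 0.400000)
  k1 = (0.400000, -0.993300)
  predictor → (1.394000, 0.141742)
  k2 = (-0.144258, -1.333380)
  → (1.323246, 0.097532)
0.260000: (1.323246, 0.097532)
  k1 = (-0.188468, -1.278900)
  predictor → (1.274245, -0.234982)
  k2 = (-0.806982, -1.501168)
  → (1.193838, -0.263877)
(x_1(0.52), x_2(0.52)) ≈ (1.1938, -0.2639)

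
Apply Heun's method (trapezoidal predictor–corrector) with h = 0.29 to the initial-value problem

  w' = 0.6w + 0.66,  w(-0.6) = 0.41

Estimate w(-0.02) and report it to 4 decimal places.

Heun: k1 = f(t_n, w_n); k2 = f(t_n + h, w_n + h·k1); w_{n+1} = w_n + (h/2)·(k1 + k2).
t=-0.600000, w=0.410000:
  k1 = f(-0.600000, 0.410000) = 0.906000
  k2 = f(-0.310000, 0.672740) = 1.063644
  w ← 0.410000 + (0.29/2)·(0.906000 + 1.063644) = 0.695598
t=-0.310000, w=0.695598:
  k1 = f(-0.310000, 0.695598) = 1.077359
  k2 = f(-0.020000, 1.008032) = 1.264819
  w ← 0.695598 + (0.29/2)·(1.077359 + 1.264819) = 1.035214
w(-0.02) ≈ 1.0352

1.0352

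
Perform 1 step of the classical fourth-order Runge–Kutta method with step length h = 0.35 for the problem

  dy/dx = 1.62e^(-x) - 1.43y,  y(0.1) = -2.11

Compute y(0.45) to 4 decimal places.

RK4: k1 = f(x_n, y_n); k2 = f(x_n + h/2, y_n + (h/2)·k1); k3 = f(x_n + h/2, y_n + (h/2)·k2); k4 = f(x_n + h, y_n + h·k3); y_{n+1} = y_n + (h/6)·(k1 + 2k2 + 2k3 + k4).
x=0.100000, y=-2.110000:
  k1 = f(0.100000, -2.110000) = 4.483137
  k2 = f(0.275000, -1.325451) = 3.125902
  k3 = f(0.275000, -1.562967) = 3.465550
  k4 = f(0.450000, -0.897058) = 2.315750
  y ← -2.110000 + (0.35/6)·(k1 + 2k2 + 2k3 + k4) = -0.944396
y(0.45) ≈ -0.9444

-0.9444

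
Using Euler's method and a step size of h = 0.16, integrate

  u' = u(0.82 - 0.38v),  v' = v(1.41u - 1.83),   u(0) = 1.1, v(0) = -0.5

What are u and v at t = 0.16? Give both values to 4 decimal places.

1.2778, -0.4777

Euler on (u,v): u_{n+1} = u_n + h·u', v_{n+1} = v_n + h·v'.
0.000000: (1.100000, -0.500000); f=(1.111000, 0.139500) → (1.277760, -0.477680)
(u(0.16), v(0.16)) ≈ (1.2778, -0.4777)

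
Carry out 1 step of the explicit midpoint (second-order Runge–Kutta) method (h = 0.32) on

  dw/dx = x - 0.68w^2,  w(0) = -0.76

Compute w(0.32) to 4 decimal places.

Midpoint: k1 = f(x_n, w_n); k2 = f(x_n + h/2, w_n + (h/2)·k1); w_{n+1} = w_n + h·k2.
x=0.000000, w=-0.760000:
  k1 = f(0.000000, -0.760000) = -0.392768
  k2 = f(0.160000, -0.822843) = -0.300408
  w ← -0.760000 + 0.32·(-0.300408) = -0.856131
w(0.32) ≈ -0.8561

-0.8561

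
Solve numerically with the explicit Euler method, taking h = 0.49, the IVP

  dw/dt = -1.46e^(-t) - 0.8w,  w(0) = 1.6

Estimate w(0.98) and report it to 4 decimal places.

-0.2818

Euler: w_{n+1} = w_n + h·f(t_n, w_n).
t=0.000000, w=1.600000: f=-2.740000 → w ← 1.600000 + 0.49·(-2.740000) = 0.257400
t=0.490000, w=0.257400: f=-1.100355 → w ← 0.257400 + 0.49·(-1.100355) = -0.281774
w(0.98) ≈ -0.2818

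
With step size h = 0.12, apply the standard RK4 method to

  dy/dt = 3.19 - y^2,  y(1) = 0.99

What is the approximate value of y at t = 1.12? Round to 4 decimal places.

RK4: k1 = f(t_n, y_n); k2 = f(t_n + h/2, y_n + (h/2)·k1); k3 = f(t_n + h/2, y_n + (h/2)·k2); k4 = f(t_n + h, y_n + h·k3); y_{n+1} = y_n + (h/6)·(k1 + 2k2 + 2k3 + k4).
t=1.000000, y=0.990000:
  k1 = f(1.000000, 0.990000) = 2.209900
  k2 = f(1.060000, 1.122594) = 1.929783
  k3 = f(1.060000, 1.105787) = 1.967235
  k4 = f(1.120000, 1.226068) = 1.686757
  y ← 0.990000 + (0.12/6)·(k1 + 2k2 + 2k3 + k4) = 1.223814
y(1.12) ≈ 1.2238

1.2238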